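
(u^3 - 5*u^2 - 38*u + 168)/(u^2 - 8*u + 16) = (u^2 - u - 42)/(u - 4)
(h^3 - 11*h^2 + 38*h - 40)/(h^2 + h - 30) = (h^2 - 6*h + 8)/(h + 6)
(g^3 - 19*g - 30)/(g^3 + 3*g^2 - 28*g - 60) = (g + 3)/(g + 6)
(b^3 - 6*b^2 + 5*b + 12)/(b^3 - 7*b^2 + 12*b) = (b + 1)/b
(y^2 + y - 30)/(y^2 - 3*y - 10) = (y + 6)/(y + 2)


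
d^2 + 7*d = d*(d + 7)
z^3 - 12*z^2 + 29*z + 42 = (z - 7)*(z - 6)*(z + 1)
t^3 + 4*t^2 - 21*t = t*(t - 3)*(t + 7)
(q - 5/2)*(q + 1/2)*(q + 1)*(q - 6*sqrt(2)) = q^4 - 6*sqrt(2)*q^3 - q^3 - 13*q^2/4 + 6*sqrt(2)*q^2 - 5*q/4 + 39*sqrt(2)*q/2 + 15*sqrt(2)/2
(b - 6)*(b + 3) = b^2 - 3*b - 18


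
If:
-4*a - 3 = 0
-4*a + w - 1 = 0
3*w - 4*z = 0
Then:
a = -3/4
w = -2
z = -3/2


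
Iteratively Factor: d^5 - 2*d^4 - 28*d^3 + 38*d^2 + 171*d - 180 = (d - 3)*(d^4 + d^3 - 25*d^2 - 37*d + 60) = (d - 5)*(d - 3)*(d^3 + 6*d^2 + 5*d - 12) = (d - 5)*(d - 3)*(d + 4)*(d^2 + 2*d - 3) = (d - 5)*(d - 3)*(d - 1)*(d + 4)*(d + 3)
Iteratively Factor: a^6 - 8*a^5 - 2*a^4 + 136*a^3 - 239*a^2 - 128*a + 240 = (a - 5)*(a^5 - 3*a^4 - 17*a^3 + 51*a^2 + 16*a - 48) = (a - 5)*(a - 3)*(a^4 - 17*a^2 + 16) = (a - 5)*(a - 3)*(a + 4)*(a^3 - 4*a^2 - a + 4) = (a - 5)*(a - 3)*(a + 1)*(a + 4)*(a^2 - 5*a + 4) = (a - 5)*(a - 4)*(a - 3)*(a + 1)*(a + 4)*(a - 1)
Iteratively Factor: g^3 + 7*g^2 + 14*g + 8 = (g + 2)*(g^2 + 5*g + 4) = (g + 2)*(g + 4)*(g + 1)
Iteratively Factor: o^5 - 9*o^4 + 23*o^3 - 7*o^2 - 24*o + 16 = (o - 4)*(o^4 - 5*o^3 + 3*o^2 + 5*o - 4) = (o - 4)*(o - 1)*(o^3 - 4*o^2 - o + 4) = (o - 4)^2*(o - 1)*(o^2 - 1) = (o - 4)^2*(o - 1)^2*(o + 1)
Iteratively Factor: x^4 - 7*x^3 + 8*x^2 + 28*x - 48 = (x + 2)*(x^3 - 9*x^2 + 26*x - 24) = (x - 2)*(x + 2)*(x^2 - 7*x + 12) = (x - 4)*(x - 2)*(x + 2)*(x - 3)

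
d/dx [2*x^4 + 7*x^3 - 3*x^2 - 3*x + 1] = 8*x^3 + 21*x^2 - 6*x - 3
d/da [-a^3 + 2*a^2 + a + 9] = -3*a^2 + 4*a + 1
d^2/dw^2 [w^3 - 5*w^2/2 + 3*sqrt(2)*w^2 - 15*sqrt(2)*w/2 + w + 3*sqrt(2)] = 6*w - 5 + 6*sqrt(2)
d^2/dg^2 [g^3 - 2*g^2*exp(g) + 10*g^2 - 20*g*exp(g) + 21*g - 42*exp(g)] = -2*g^2*exp(g) - 28*g*exp(g) + 6*g - 86*exp(g) + 20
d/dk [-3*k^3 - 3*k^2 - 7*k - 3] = -9*k^2 - 6*k - 7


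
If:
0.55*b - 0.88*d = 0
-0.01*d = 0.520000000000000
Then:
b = -83.20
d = -52.00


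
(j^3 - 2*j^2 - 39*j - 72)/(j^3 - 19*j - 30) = (j^2 - 5*j - 24)/(j^2 - 3*j - 10)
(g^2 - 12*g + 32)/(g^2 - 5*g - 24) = (g - 4)/(g + 3)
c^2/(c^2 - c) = c/(c - 1)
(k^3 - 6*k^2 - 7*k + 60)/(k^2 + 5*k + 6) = (k^2 - 9*k + 20)/(k + 2)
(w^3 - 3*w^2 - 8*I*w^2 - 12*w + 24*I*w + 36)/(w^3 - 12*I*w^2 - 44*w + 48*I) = (w - 3)/(w - 4*I)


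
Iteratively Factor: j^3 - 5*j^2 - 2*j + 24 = (j + 2)*(j^2 - 7*j + 12) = (j - 3)*(j + 2)*(j - 4)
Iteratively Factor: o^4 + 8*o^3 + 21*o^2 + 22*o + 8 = (o + 4)*(o^3 + 4*o^2 + 5*o + 2) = (o + 1)*(o + 4)*(o^2 + 3*o + 2) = (o + 1)*(o + 2)*(o + 4)*(o + 1)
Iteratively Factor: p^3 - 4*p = (p - 2)*(p^2 + 2*p) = p*(p - 2)*(p + 2)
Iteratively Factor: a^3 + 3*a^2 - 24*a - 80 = (a + 4)*(a^2 - a - 20) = (a - 5)*(a + 4)*(a + 4)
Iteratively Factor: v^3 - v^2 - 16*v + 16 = (v - 1)*(v^2 - 16) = (v - 1)*(v + 4)*(v - 4)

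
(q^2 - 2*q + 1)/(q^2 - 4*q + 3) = (q - 1)/(q - 3)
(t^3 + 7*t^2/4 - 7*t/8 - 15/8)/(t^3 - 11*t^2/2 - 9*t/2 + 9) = (t + 5/4)/(t - 6)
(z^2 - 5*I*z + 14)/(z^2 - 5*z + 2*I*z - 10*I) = (z - 7*I)/(z - 5)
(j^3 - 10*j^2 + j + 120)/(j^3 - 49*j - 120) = (j - 5)/(j + 5)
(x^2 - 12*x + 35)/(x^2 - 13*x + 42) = (x - 5)/(x - 6)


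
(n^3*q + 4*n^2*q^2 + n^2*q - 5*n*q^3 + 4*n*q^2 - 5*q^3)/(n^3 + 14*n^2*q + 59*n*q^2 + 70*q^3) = q*(n^2 - n*q + n - q)/(n^2 + 9*n*q + 14*q^2)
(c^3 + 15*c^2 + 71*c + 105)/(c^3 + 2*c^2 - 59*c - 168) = (c + 5)/(c - 8)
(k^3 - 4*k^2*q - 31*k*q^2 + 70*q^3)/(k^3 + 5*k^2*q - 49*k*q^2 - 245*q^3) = (k - 2*q)/(k + 7*q)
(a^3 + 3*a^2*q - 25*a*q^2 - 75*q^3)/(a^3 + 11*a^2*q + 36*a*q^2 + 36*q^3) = (a^2 - 25*q^2)/(a^2 + 8*a*q + 12*q^2)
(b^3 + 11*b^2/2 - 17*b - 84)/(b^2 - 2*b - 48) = (b^2 - b/2 - 14)/(b - 8)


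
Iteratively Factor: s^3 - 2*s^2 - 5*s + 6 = (s - 3)*(s^2 + s - 2) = (s - 3)*(s - 1)*(s + 2)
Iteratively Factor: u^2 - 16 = (u + 4)*(u - 4)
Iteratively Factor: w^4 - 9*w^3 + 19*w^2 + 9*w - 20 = (w + 1)*(w^3 - 10*w^2 + 29*w - 20) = (w - 4)*(w + 1)*(w^2 - 6*w + 5) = (w - 5)*(w - 4)*(w + 1)*(w - 1)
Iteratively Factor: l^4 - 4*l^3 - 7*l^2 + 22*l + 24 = (l - 3)*(l^3 - l^2 - 10*l - 8) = (l - 4)*(l - 3)*(l^2 + 3*l + 2) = (l - 4)*(l - 3)*(l + 1)*(l + 2)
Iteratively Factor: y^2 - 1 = (y + 1)*(y - 1)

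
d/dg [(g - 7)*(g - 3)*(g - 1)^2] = 4*g^3 - 36*g^2 + 84*g - 52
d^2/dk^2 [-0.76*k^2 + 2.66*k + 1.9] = -1.52000000000000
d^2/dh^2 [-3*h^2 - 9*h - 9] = -6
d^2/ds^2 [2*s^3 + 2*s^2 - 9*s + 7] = 12*s + 4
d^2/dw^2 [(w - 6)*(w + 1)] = 2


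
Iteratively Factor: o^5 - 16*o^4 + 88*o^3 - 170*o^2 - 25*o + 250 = (o - 5)*(o^4 - 11*o^3 + 33*o^2 - 5*o - 50) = (o - 5)*(o - 2)*(o^3 - 9*o^2 + 15*o + 25) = (o - 5)^2*(o - 2)*(o^2 - 4*o - 5) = (o - 5)^3*(o - 2)*(o + 1)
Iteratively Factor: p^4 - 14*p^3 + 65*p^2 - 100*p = (p - 4)*(p^3 - 10*p^2 + 25*p) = (p - 5)*(p - 4)*(p^2 - 5*p) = p*(p - 5)*(p - 4)*(p - 5)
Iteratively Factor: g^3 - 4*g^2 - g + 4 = (g + 1)*(g^2 - 5*g + 4) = (g - 1)*(g + 1)*(g - 4)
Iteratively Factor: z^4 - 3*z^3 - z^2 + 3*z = (z - 1)*(z^3 - 2*z^2 - 3*z) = z*(z - 1)*(z^2 - 2*z - 3) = z*(z - 1)*(z + 1)*(z - 3)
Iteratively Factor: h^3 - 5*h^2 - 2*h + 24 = (h + 2)*(h^2 - 7*h + 12) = (h - 4)*(h + 2)*(h - 3)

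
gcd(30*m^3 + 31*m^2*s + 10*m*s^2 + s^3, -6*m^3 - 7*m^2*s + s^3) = 2*m + s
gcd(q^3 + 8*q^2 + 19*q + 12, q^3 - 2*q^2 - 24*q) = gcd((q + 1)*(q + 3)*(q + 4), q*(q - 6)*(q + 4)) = q + 4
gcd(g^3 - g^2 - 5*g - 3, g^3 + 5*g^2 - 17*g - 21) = g^2 - 2*g - 3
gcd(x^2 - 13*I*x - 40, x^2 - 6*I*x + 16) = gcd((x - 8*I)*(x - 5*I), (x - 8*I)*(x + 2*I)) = x - 8*I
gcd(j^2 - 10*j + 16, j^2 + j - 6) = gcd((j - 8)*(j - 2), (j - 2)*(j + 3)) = j - 2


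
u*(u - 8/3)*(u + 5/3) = u^3 - u^2 - 40*u/9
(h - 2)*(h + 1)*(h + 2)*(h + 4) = h^4 + 5*h^3 - 20*h - 16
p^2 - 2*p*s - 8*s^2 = (p - 4*s)*(p + 2*s)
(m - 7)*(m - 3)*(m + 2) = m^3 - 8*m^2 + m + 42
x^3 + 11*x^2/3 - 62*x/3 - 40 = (x - 4)*(x + 5/3)*(x + 6)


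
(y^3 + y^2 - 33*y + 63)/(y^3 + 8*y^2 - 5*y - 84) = (y - 3)/(y + 4)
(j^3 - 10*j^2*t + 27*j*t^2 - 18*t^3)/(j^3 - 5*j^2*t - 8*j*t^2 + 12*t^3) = (j - 3*t)/(j + 2*t)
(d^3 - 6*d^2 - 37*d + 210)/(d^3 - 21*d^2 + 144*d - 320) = (d^2 - d - 42)/(d^2 - 16*d + 64)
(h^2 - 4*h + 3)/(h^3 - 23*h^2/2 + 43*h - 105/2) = 2*(h - 1)/(2*h^2 - 17*h + 35)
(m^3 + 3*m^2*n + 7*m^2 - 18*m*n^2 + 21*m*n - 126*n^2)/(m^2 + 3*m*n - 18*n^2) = m + 7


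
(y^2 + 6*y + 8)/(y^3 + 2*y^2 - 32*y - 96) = (y + 2)/(y^2 - 2*y - 24)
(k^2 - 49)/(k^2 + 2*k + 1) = (k^2 - 49)/(k^2 + 2*k + 1)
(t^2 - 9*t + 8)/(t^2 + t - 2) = (t - 8)/(t + 2)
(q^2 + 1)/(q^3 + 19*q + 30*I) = (q^2 + 1)/(q^3 + 19*q + 30*I)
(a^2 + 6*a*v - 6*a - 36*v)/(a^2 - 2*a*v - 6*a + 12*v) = (-a - 6*v)/(-a + 2*v)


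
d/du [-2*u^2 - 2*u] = -4*u - 2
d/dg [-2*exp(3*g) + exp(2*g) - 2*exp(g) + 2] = 2*(-3*exp(2*g) + exp(g) - 1)*exp(g)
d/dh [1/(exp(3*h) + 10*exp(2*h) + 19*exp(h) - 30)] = (-3*exp(2*h) - 20*exp(h) - 19)*exp(h)/(exp(3*h) + 10*exp(2*h) + 19*exp(h) - 30)^2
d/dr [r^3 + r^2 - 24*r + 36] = 3*r^2 + 2*r - 24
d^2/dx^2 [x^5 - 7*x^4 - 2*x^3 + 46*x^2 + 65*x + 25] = 20*x^3 - 84*x^2 - 12*x + 92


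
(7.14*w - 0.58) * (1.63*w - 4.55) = 11.6382*w^2 - 33.4324*w + 2.639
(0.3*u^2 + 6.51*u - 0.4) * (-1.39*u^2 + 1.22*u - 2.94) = -0.417*u^4 - 8.6829*u^3 + 7.6162*u^2 - 19.6274*u + 1.176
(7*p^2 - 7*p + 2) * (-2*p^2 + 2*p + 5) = -14*p^4 + 28*p^3 + 17*p^2 - 31*p + 10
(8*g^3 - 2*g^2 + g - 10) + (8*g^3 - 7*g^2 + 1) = 16*g^3 - 9*g^2 + g - 9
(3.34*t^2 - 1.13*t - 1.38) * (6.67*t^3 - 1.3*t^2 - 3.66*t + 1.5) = 22.2778*t^5 - 11.8791*t^4 - 19.96*t^3 + 10.9398*t^2 + 3.3558*t - 2.07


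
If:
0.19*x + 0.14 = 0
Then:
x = -0.74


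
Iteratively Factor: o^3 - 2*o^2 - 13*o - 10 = (o - 5)*(o^2 + 3*o + 2) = (o - 5)*(o + 1)*(o + 2)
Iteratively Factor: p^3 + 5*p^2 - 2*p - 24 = (p + 4)*(p^2 + p - 6) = (p + 3)*(p + 4)*(p - 2)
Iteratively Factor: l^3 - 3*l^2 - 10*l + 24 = (l + 3)*(l^2 - 6*l + 8) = (l - 2)*(l + 3)*(l - 4)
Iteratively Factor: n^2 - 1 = (n - 1)*(n + 1)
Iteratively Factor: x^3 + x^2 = (x + 1)*(x^2) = x*(x + 1)*(x)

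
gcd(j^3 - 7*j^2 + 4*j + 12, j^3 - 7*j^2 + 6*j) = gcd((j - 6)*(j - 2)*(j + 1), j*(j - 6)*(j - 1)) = j - 6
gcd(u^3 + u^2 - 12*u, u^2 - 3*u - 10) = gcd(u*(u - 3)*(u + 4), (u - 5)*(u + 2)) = 1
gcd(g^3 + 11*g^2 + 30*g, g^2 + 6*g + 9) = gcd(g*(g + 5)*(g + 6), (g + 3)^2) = 1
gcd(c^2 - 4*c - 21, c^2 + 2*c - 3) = c + 3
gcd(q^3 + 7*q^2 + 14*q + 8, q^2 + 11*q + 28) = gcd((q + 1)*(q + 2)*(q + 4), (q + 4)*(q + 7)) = q + 4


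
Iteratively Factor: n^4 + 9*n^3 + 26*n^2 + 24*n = (n)*(n^3 + 9*n^2 + 26*n + 24) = n*(n + 2)*(n^2 + 7*n + 12) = n*(n + 2)*(n + 4)*(n + 3)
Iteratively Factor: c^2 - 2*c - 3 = (c + 1)*(c - 3)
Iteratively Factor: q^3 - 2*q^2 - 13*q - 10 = (q - 5)*(q^2 + 3*q + 2) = (q - 5)*(q + 1)*(q + 2)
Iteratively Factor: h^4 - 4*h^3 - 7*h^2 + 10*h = (h)*(h^3 - 4*h^2 - 7*h + 10) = h*(h - 1)*(h^2 - 3*h - 10) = h*(h - 5)*(h - 1)*(h + 2)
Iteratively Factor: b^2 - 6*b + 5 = (b - 1)*(b - 5)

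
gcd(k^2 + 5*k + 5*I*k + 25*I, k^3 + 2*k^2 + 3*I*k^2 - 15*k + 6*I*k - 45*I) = k + 5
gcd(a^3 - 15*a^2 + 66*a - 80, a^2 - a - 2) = a - 2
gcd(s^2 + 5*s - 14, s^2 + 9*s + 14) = s + 7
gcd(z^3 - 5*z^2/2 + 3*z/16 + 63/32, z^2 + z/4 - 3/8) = z + 3/4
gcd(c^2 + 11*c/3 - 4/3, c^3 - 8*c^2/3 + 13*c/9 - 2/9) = c - 1/3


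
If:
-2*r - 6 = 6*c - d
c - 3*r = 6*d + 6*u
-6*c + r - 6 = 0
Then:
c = -6*u/125 - 126/125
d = -108*u/125 - 18/125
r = -36*u/125 - 6/125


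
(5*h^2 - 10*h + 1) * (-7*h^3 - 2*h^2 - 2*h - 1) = -35*h^5 + 60*h^4 + 3*h^3 + 13*h^2 + 8*h - 1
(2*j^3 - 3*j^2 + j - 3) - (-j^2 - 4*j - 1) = 2*j^3 - 2*j^2 + 5*j - 2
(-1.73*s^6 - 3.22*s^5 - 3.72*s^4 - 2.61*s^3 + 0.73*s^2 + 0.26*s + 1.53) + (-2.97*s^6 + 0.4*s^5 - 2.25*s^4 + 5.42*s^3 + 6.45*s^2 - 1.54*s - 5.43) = -4.7*s^6 - 2.82*s^5 - 5.97*s^4 + 2.81*s^3 + 7.18*s^2 - 1.28*s - 3.9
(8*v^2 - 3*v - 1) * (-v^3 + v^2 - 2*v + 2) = -8*v^5 + 11*v^4 - 18*v^3 + 21*v^2 - 4*v - 2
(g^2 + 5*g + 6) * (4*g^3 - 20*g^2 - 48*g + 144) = 4*g^5 - 124*g^3 - 216*g^2 + 432*g + 864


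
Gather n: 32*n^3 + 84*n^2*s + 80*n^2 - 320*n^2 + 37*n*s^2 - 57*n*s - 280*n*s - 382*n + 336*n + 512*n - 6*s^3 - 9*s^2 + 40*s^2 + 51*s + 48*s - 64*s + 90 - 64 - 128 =32*n^3 + n^2*(84*s - 240) + n*(37*s^2 - 337*s + 466) - 6*s^3 + 31*s^2 + 35*s - 102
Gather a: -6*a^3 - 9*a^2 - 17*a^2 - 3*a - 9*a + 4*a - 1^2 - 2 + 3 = -6*a^3 - 26*a^2 - 8*a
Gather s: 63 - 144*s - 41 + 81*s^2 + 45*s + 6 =81*s^2 - 99*s + 28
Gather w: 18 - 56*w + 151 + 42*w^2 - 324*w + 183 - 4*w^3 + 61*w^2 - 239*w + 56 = -4*w^3 + 103*w^2 - 619*w + 408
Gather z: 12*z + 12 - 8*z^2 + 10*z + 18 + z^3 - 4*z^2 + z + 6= z^3 - 12*z^2 + 23*z + 36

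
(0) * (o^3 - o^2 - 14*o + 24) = 0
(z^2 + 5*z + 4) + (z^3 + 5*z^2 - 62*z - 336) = z^3 + 6*z^2 - 57*z - 332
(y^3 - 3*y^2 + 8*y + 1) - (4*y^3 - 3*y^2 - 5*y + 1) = -3*y^3 + 13*y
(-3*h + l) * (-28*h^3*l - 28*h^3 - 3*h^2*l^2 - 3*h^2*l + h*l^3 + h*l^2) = 84*h^4*l + 84*h^4 - 19*h^3*l^2 - 19*h^3*l - 6*h^2*l^3 - 6*h^2*l^2 + h*l^4 + h*l^3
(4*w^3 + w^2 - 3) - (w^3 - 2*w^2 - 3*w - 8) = 3*w^3 + 3*w^2 + 3*w + 5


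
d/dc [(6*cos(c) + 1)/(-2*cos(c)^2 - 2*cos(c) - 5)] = 4*(-3*cos(c)^2 - cos(c) + 7)*sin(c)/(2*cos(c) + cos(2*c) + 6)^2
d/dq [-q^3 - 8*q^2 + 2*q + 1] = -3*q^2 - 16*q + 2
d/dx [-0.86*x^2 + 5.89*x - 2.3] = 5.89 - 1.72*x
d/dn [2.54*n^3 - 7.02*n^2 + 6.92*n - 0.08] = 7.62*n^2 - 14.04*n + 6.92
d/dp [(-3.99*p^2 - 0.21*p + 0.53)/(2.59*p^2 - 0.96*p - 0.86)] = (4.3743*p^2 + 4.1174*p + 0.6894)/(6.7081*p^4 - 4.9728*p^3 - 3.5332*p^2 + 1.6512*p + 0.7396)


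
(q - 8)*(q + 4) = q^2 - 4*q - 32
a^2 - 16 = (a - 4)*(a + 4)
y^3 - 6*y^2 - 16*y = y*(y - 8)*(y + 2)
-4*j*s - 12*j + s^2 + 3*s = (-4*j + s)*(s + 3)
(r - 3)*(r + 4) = r^2 + r - 12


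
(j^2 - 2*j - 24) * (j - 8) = j^3 - 10*j^2 - 8*j + 192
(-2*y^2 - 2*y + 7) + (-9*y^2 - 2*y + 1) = -11*y^2 - 4*y + 8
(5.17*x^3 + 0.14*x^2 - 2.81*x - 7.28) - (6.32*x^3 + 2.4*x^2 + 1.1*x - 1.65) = -1.15*x^3 - 2.26*x^2 - 3.91*x - 5.63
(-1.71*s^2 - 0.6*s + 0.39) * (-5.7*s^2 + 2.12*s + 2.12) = 9.747*s^4 - 0.2052*s^3 - 7.1202*s^2 - 0.4452*s + 0.8268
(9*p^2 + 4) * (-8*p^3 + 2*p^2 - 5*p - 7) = -72*p^5 + 18*p^4 - 77*p^3 - 55*p^2 - 20*p - 28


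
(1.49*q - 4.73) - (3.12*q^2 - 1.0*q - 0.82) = -3.12*q^2 + 2.49*q - 3.91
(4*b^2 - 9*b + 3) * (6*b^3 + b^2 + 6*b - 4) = 24*b^5 - 50*b^4 + 33*b^3 - 67*b^2 + 54*b - 12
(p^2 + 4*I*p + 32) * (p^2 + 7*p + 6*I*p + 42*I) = p^4 + 7*p^3 + 10*I*p^3 + 8*p^2 + 70*I*p^2 + 56*p + 192*I*p + 1344*I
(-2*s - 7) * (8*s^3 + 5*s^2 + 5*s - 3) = -16*s^4 - 66*s^3 - 45*s^2 - 29*s + 21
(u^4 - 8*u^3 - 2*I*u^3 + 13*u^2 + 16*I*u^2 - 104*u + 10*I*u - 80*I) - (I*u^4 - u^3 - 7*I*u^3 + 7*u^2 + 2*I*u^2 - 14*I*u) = u^4 - I*u^4 - 7*u^3 + 5*I*u^3 + 6*u^2 + 14*I*u^2 - 104*u + 24*I*u - 80*I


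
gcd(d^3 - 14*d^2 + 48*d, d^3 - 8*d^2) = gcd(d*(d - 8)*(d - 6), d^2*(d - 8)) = d^2 - 8*d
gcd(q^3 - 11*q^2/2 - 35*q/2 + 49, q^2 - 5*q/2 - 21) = q + 7/2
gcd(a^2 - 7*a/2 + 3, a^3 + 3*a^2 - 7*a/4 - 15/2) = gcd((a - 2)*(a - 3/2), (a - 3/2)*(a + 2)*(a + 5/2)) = a - 3/2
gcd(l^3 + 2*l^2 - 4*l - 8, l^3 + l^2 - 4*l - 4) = l^2 - 4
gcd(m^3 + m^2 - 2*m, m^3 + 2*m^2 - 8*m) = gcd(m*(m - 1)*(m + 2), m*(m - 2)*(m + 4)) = m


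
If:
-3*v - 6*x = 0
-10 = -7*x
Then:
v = -20/7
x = 10/7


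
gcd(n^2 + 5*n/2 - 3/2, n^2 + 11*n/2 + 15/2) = n + 3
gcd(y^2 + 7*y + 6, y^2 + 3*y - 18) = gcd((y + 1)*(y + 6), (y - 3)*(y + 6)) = y + 6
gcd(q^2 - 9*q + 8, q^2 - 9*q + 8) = q^2 - 9*q + 8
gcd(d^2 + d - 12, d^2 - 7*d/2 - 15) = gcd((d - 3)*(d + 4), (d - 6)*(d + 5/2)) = 1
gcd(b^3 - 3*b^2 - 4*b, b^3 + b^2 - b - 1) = b + 1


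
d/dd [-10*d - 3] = -10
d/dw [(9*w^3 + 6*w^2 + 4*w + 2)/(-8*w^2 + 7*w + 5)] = (-72*w^4 + 126*w^3 + 209*w^2 + 92*w + 6)/(64*w^4 - 112*w^3 - 31*w^2 + 70*w + 25)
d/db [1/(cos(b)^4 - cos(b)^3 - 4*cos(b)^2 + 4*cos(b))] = (4*cos(b)^3 - 3*cos(b)^2 - 8*cos(b) + 4)*sin(b)/((cos(b)^3 - cos(b)^2 - 4*cos(b) + 4)^2*cos(b)^2)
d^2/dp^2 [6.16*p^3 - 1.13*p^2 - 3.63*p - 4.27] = 36.96*p - 2.26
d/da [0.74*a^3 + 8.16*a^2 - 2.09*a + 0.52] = 2.22*a^2 + 16.32*a - 2.09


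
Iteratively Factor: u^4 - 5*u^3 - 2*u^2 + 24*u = (u)*(u^3 - 5*u^2 - 2*u + 24) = u*(u - 4)*(u^2 - u - 6) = u*(u - 4)*(u + 2)*(u - 3)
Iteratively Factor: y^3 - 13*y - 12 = (y + 3)*(y^2 - 3*y - 4) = (y - 4)*(y + 3)*(y + 1)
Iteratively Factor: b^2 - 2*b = (b)*(b - 2)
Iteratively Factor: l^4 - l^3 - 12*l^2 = (l - 4)*(l^3 + 3*l^2) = l*(l - 4)*(l^2 + 3*l) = l*(l - 4)*(l + 3)*(l)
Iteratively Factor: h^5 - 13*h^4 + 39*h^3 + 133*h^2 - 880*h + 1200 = (h + 4)*(h^4 - 17*h^3 + 107*h^2 - 295*h + 300) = (h - 4)*(h + 4)*(h^3 - 13*h^2 + 55*h - 75) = (h - 5)*(h - 4)*(h + 4)*(h^2 - 8*h + 15) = (h - 5)*(h - 4)*(h - 3)*(h + 4)*(h - 5)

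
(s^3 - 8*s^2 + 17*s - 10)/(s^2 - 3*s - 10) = (s^2 - 3*s + 2)/(s + 2)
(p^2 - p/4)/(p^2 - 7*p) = (p - 1/4)/(p - 7)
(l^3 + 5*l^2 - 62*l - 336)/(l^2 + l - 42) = (l^2 - 2*l - 48)/(l - 6)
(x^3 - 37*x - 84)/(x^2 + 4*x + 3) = (x^2 - 3*x - 28)/(x + 1)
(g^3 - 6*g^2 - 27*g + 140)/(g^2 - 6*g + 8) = (g^2 - 2*g - 35)/(g - 2)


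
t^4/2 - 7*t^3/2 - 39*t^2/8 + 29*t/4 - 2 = (t/2 + 1)*(t - 8)*(t - 1/2)^2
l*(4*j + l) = 4*j*l + l^2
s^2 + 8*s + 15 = (s + 3)*(s + 5)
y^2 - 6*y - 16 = (y - 8)*(y + 2)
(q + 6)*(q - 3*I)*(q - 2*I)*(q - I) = q^4 + 6*q^3 - 6*I*q^3 - 11*q^2 - 36*I*q^2 - 66*q + 6*I*q + 36*I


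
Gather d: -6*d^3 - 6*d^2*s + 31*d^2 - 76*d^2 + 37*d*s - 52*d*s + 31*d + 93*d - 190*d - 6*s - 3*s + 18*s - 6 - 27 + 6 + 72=-6*d^3 + d^2*(-6*s - 45) + d*(-15*s - 66) + 9*s + 45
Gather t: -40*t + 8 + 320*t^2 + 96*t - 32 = 320*t^2 + 56*t - 24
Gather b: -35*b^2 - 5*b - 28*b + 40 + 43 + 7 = -35*b^2 - 33*b + 90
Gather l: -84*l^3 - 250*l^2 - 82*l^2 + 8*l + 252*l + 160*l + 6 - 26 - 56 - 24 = -84*l^3 - 332*l^2 + 420*l - 100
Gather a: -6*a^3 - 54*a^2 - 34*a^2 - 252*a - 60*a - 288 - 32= -6*a^3 - 88*a^2 - 312*a - 320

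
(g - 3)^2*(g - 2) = g^3 - 8*g^2 + 21*g - 18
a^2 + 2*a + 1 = (a + 1)^2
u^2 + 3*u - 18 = (u - 3)*(u + 6)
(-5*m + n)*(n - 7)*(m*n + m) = -5*m^2*n^2 + 30*m^2*n + 35*m^2 + m*n^3 - 6*m*n^2 - 7*m*n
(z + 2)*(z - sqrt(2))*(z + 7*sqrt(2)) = z^3 + 2*z^2 + 6*sqrt(2)*z^2 - 14*z + 12*sqrt(2)*z - 28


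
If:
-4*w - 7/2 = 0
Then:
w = -7/8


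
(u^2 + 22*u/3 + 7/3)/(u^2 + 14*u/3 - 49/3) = (3*u + 1)/(3*u - 7)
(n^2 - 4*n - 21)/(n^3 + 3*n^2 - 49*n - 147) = 1/(n + 7)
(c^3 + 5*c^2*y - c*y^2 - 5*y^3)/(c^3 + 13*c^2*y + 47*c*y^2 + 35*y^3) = (c - y)/(c + 7*y)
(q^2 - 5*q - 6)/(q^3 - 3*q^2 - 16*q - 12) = 1/(q + 2)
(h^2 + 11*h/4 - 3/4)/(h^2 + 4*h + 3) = (h - 1/4)/(h + 1)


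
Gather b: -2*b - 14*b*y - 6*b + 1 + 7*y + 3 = b*(-14*y - 8) + 7*y + 4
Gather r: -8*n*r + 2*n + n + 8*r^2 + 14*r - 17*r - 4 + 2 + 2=3*n + 8*r^2 + r*(-8*n - 3)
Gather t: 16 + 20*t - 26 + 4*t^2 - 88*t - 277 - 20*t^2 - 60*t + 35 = -16*t^2 - 128*t - 252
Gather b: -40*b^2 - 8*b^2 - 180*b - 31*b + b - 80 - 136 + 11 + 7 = -48*b^2 - 210*b - 198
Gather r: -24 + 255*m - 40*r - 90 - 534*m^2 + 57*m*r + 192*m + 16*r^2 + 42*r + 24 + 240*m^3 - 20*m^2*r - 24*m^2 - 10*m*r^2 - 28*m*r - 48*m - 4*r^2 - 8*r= 240*m^3 - 558*m^2 + 399*m + r^2*(12 - 10*m) + r*(-20*m^2 + 29*m - 6) - 90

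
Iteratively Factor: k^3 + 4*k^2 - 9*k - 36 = (k + 4)*(k^2 - 9) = (k + 3)*(k + 4)*(k - 3)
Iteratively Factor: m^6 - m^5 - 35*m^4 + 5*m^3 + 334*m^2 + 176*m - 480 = (m - 5)*(m^5 + 4*m^4 - 15*m^3 - 70*m^2 - 16*m + 96) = (m - 5)*(m + 3)*(m^4 + m^3 - 18*m^2 - 16*m + 32) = (m - 5)*(m + 2)*(m + 3)*(m^3 - m^2 - 16*m + 16) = (m - 5)*(m - 1)*(m + 2)*(m + 3)*(m^2 - 16) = (m - 5)*(m - 1)*(m + 2)*(m + 3)*(m + 4)*(m - 4)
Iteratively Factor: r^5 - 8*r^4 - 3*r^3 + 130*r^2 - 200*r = (r + 4)*(r^4 - 12*r^3 + 45*r^2 - 50*r) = (r - 2)*(r + 4)*(r^3 - 10*r^2 + 25*r) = r*(r - 2)*(r + 4)*(r^2 - 10*r + 25) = r*(r - 5)*(r - 2)*(r + 4)*(r - 5)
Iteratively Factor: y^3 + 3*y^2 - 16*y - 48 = (y - 4)*(y^2 + 7*y + 12) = (y - 4)*(y + 3)*(y + 4)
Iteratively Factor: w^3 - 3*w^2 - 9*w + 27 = (w - 3)*(w^2 - 9) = (w - 3)*(w + 3)*(w - 3)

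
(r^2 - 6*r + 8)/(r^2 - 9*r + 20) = (r - 2)/(r - 5)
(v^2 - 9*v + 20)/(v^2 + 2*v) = (v^2 - 9*v + 20)/(v*(v + 2))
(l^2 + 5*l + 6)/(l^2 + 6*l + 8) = (l + 3)/(l + 4)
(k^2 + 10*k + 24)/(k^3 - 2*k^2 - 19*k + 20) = (k + 6)/(k^2 - 6*k + 5)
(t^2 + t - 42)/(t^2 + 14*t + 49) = (t - 6)/(t + 7)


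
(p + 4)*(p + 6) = p^2 + 10*p + 24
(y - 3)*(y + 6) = y^2 + 3*y - 18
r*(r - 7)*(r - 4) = r^3 - 11*r^2 + 28*r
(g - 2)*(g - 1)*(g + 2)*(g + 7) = g^4 + 6*g^3 - 11*g^2 - 24*g + 28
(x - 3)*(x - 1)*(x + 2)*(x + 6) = x^4 + 4*x^3 - 17*x^2 - 24*x + 36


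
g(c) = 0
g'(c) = 0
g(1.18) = 0.00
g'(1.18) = 0.00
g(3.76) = 0.00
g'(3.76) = 0.00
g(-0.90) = 0.00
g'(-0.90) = 0.00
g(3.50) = 0.00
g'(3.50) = 0.00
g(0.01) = 0.00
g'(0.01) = 0.00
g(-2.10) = 0.00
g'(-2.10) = 0.00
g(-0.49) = 0.00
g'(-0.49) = 0.00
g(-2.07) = 0.00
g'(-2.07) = 0.00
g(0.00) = 0.00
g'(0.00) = 0.00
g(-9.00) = 0.00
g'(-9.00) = 0.00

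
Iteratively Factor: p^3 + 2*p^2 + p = (p + 1)*(p^2 + p) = (p + 1)^2*(p)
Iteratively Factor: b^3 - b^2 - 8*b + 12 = (b - 2)*(b^2 + b - 6) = (b - 2)^2*(b + 3)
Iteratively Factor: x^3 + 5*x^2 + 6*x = (x)*(x^2 + 5*x + 6) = x*(x + 2)*(x + 3)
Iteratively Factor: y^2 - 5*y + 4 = (y - 1)*(y - 4)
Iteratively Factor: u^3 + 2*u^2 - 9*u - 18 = (u + 3)*(u^2 - u - 6) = (u - 3)*(u + 3)*(u + 2)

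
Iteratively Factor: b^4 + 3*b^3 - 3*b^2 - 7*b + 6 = (b - 1)*(b^3 + 4*b^2 + b - 6) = (b - 1)^2*(b^2 + 5*b + 6) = (b - 1)^2*(b + 3)*(b + 2)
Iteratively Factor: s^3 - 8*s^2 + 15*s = (s - 5)*(s^2 - 3*s) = s*(s - 5)*(s - 3)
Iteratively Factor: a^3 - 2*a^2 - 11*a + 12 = (a + 3)*(a^2 - 5*a + 4) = (a - 4)*(a + 3)*(a - 1)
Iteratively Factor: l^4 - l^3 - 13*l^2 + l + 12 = (l + 3)*(l^3 - 4*l^2 - l + 4) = (l - 1)*(l + 3)*(l^2 - 3*l - 4) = (l - 4)*(l - 1)*(l + 3)*(l + 1)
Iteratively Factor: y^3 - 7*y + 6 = (y - 2)*(y^2 + 2*y - 3) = (y - 2)*(y - 1)*(y + 3)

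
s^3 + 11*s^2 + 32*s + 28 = (s + 2)^2*(s + 7)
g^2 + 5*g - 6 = (g - 1)*(g + 6)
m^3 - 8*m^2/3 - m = m*(m - 3)*(m + 1/3)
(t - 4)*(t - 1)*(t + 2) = t^3 - 3*t^2 - 6*t + 8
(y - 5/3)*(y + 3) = y^2 + 4*y/3 - 5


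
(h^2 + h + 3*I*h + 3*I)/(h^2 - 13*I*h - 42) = (h^2 + h*(1 + 3*I) + 3*I)/(h^2 - 13*I*h - 42)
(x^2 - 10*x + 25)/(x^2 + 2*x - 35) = (x - 5)/(x + 7)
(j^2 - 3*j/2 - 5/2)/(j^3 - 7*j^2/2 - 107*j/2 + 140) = (j + 1)/(j^2 - j - 56)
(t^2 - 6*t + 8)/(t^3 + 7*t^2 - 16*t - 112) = (t - 2)/(t^2 + 11*t + 28)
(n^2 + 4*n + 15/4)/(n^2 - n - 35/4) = (2*n + 3)/(2*n - 7)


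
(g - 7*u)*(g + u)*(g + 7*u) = g^3 + g^2*u - 49*g*u^2 - 49*u^3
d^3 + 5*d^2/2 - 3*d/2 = d*(d - 1/2)*(d + 3)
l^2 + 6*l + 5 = (l + 1)*(l + 5)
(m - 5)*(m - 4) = m^2 - 9*m + 20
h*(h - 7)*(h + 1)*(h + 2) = h^4 - 4*h^3 - 19*h^2 - 14*h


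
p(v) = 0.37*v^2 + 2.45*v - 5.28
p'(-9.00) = -4.21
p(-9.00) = 2.64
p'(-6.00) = -1.99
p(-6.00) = -6.66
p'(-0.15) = 2.34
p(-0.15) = -5.64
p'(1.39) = 3.48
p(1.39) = -1.16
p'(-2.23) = 0.80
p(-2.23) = -8.90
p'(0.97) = 3.17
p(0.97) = -2.56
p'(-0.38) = 2.17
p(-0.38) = -6.16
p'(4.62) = 5.87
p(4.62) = 13.94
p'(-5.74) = -1.80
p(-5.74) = -7.15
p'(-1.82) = 1.10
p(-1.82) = -8.51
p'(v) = 0.74*v + 2.45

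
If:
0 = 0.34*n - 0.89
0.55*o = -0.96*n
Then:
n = 2.62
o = -4.57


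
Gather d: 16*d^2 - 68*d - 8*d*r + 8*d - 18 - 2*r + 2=16*d^2 + d*(-8*r - 60) - 2*r - 16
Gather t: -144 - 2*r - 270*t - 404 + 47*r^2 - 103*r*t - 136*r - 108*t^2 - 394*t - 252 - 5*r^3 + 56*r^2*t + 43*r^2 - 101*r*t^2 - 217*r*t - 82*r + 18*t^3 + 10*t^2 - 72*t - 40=-5*r^3 + 90*r^2 - 220*r + 18*t^3 + t^2*(-101*r - 98) + t*(56*r^2 - 320*r - 736) - 840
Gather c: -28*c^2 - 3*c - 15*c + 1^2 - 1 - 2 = -28*c^2 - 18*c - 2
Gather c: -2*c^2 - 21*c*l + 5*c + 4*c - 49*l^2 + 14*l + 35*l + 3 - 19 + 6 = -2*c^2 + c*(9 - 21*l) - 49*l^2 + 49*l - 10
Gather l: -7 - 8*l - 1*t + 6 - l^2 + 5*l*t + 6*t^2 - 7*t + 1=-l^2 + l*(5*t - 8) + 6*t^2 - 8*t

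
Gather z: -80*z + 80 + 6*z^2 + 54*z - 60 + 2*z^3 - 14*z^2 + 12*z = 2*z^3 - 8*z^2 - 14*z + 20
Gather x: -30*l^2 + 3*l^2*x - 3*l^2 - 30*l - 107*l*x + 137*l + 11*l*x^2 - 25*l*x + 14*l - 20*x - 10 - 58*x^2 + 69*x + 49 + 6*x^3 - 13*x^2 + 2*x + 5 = -33*l^2 + 121*l + 6*x^3 + x^2*(11*l - 71) + x*(3*l^2 - 132*l + 51) + 44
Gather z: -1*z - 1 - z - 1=-2*z - 2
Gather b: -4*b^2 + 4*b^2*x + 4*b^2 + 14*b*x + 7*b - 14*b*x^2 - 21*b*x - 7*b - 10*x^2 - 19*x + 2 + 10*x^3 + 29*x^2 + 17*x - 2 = 4*b^2*x + b*(-14*x^2 - 7*x) + 10*x^3 + 19*x^2 - 2*x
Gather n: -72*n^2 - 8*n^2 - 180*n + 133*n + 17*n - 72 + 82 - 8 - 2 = -80*n^2 - 30*n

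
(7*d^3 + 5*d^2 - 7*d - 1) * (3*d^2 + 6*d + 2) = 21*d^5 + 57*d^4 + 23*d^3 - 35*d^2 - 20*d - 2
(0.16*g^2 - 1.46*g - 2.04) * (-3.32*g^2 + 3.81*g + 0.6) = -0.5312*g^4 + 5.4568*g^3 + 1.3062*g^2 - 8.6484*g - 1.224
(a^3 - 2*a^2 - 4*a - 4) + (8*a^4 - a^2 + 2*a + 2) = 8*a^4 + a^3 - 3*a^2 - 2*a - 2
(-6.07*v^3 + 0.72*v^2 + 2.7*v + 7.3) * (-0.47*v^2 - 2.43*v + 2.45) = 2.8529*v^5 + 14.4117*v^4 - 17.8901*v^3 - 8.228*v^2 - 11.124*v + 17.885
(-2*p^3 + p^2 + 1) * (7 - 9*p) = 18*p^4 - 23*p^3 + 7*p^2 - 9*p + 7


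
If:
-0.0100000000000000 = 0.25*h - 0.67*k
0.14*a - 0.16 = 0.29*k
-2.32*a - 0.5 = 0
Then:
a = -0.22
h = -1.80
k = -0.66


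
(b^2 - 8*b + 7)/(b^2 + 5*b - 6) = (b - 7)/(b + 6)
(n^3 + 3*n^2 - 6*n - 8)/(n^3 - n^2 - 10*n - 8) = (n^2 + 2*n - 8)/(n^2 - 2*n - 8)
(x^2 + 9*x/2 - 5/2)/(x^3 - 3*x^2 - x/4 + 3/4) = 2*(x + 5)/(2*x^2 - 5*x - 3)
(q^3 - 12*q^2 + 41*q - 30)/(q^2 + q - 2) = (q^2 - 11*q + 30)/(q + 2)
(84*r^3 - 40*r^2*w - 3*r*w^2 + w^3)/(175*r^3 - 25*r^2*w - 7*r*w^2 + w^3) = (12*r^2 - 4*r*w - w^2)/(25*r^2 - w^2)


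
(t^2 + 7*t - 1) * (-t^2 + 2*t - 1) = -t^4 - 5*t^3 + 14*t^2 - 9*t + 1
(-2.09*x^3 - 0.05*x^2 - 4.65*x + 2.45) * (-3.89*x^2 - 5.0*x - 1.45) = 8.1301*x^5 + 10.6445*x^4 + 21.369*x^3 + 13.792*x^2 - 5.5075*x - 3.5525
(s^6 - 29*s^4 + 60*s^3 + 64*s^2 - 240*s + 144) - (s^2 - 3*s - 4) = s^6 - 29*s^4 + 60*s^3 + 63*s^2 - 237*s + 148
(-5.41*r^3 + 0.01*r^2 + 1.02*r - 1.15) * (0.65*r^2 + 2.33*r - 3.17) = -3.5165*r^5 - 12.5988*r^4 + 17.836*r^3 + 1.5974*r^2 - 5.9129*r + 3.6455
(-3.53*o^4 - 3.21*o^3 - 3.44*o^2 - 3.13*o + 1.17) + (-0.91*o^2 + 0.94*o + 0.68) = -3.53*o^4 - 3.21*o^3 - 4.35*o^2 - 2.19*o + 1.85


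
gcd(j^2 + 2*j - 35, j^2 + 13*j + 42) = j + 7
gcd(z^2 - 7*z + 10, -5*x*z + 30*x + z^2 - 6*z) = 1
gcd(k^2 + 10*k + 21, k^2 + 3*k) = k + 3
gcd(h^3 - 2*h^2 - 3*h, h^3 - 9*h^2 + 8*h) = h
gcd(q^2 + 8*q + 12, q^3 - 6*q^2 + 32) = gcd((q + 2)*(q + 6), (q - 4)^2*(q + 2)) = q + 2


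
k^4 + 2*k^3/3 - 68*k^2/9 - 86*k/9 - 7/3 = (k - 3)*(k + 1/3)*(k + 1)*(k + 7/3)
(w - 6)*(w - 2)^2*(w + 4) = w^4 - 6*w^3 - 12*w^2 + 88*w - 96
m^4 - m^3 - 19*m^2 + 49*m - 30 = (m - 3)*(m - 2)*(m - 1)*(m + 5)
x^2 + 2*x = x*(x + 2)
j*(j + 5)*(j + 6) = j^3 + 11*j^2 + 30*j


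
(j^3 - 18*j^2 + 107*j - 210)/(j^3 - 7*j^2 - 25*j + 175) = (j - 6)/(j + 5)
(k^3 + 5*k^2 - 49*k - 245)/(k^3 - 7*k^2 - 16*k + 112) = (k^2 + 12*k + 35)/(k^2 - 16)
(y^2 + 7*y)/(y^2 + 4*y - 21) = y/(y - 3)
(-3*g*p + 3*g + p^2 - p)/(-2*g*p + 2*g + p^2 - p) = (-3*g + p)/(-2*g + p)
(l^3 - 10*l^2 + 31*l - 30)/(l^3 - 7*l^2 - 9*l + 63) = (l^2 - 7*l + 10)/(l^2 - 4*l - 21)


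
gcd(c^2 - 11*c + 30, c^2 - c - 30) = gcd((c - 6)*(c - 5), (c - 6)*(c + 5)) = c - 6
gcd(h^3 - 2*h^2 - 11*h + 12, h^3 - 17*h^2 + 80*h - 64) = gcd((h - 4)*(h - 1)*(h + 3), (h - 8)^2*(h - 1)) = h - 1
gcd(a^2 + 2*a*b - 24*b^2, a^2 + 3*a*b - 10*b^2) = 1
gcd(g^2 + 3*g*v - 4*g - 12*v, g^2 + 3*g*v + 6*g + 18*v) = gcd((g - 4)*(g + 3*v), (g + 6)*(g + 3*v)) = g + 3*v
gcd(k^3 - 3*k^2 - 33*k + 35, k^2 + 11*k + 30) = k + 5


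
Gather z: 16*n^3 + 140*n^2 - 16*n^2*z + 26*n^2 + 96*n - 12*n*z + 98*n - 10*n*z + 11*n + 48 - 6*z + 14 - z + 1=16*n^3 + 166*n^2 + 205*n + z*(-16*n^2 - 22*n - 7) + 63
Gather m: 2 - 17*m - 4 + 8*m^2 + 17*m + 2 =8*m^2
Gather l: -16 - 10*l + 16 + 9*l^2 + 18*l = 9*l^2 + 8*l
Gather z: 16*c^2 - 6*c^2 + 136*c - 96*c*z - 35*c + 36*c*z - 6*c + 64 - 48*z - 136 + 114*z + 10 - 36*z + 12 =10*c^2 + 95*c + z*(30 - 60*c) - 50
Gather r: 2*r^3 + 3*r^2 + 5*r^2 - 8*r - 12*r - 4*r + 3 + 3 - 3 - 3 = 2*r^3 + 8*r^2 - 24*r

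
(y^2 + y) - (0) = y^2 + y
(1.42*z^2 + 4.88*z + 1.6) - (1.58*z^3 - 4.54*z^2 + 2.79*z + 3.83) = -1.58*z^3 + 5.96*z^2 + 2.09*z - 2.23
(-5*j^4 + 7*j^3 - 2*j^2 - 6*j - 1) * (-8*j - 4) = 40*j^5 - 36*j^4 - 12*j^3 + 56*j^2 + 32*j + 4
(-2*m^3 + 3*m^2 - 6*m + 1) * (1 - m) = 2*m^4 - 5*m^3 + 9*m^2 - 7*m + 1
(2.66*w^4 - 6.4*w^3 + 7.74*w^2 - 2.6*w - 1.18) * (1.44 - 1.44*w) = -3.8304*w^5 + 13.0464*w^4 - 20.3616*w^3 + 14.8896*w^2 - 2.0448*w - 1.6992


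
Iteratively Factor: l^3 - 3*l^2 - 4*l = (l + 1)*(l^2 - 4*l) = (l - 4)*(l + 1)*(l)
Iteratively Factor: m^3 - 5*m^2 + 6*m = (m - 2)*(m^2 - 3*m) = m*(m - 2)*(m - 3)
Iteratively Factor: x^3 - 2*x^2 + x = (x)*(x^2 - 2*x + 1) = x*(x - 1)*(x - 1)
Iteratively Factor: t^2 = (t)*(t)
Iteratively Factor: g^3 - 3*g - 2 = (g - 2)*(g^2 + 2*g + 1) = (g - 2)*(g + 1)*(g + 1)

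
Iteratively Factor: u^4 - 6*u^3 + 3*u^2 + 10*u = (u)*(u^3 - 6*u^2 + 3*u + 10) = u*(u - 5)*(u^2 - u - 2) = u*(u - 5)*(u - 2)*(u + 1)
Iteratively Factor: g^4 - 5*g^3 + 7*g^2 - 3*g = (g)*(g^3 - 5*g^2 + 7*g - 3) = g*(g - 3)*(g^2 - 2*g + 1) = g*(g - 3)*(g - 1)*(g - 1)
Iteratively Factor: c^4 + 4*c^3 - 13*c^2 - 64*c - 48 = (c + 3)*(c^3 + c^2 - 16*c - 16) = (c + 3)*(c + 4)*(c^2 - 3*c - 4) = (c - 4)*(c + 3)*(c + 4)*(c + 1)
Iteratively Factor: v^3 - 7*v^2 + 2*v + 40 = (v - 4)*(v^2 - 3*v - 10) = (v - 5)*(v - 4)*(v + 2)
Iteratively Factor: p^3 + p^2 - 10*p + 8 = (p + 4)*(p^2 - 3*p + 2) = (p - 2)*(p + 4)*(p - 1)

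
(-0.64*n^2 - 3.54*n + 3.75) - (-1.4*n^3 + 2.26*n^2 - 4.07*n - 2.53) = 1.4*n^3 - 2.9*n^2 + 0.53*n + 6.28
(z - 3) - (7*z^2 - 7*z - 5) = -7*z^2 + 8*z + 2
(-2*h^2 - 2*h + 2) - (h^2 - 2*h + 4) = -3*h^2 - 2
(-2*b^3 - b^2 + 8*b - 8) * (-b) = 2*b^4 + b^3 - 8*b^2 + 8*b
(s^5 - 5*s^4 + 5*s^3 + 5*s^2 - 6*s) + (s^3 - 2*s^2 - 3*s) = s^5 - 5*s^4 + 6*s^3 + 3*s^2 - 9*s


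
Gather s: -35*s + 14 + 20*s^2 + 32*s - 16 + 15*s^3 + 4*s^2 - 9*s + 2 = 15*s^3 + 24*s^2 - 12*s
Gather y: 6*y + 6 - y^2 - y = -y^2 + 5*y + 6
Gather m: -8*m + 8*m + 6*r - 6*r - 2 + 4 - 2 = 0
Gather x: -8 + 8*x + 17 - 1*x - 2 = 7*x + 7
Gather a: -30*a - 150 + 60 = -30*a - 90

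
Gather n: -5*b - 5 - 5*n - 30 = -5*b - 5*n - 35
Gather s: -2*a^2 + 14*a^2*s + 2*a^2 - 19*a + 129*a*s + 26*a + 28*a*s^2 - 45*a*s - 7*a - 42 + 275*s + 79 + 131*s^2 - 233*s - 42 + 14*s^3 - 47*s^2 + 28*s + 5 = 14*s^3 + s^2*(28*a + 84) + s*(14*a^2 + 84*a + 70)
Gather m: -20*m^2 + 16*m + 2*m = -20*m^2 + 18*m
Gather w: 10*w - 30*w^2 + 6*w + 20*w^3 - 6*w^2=20*w^3 - 36*w^2 + 16*w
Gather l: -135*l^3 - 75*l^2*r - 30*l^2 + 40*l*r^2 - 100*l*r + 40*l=-135*l^3 + l^2*(-75*r - 30) + l*(40*r^2 - 100*r + 40)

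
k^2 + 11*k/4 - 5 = (k - 5/4)*(k + 4)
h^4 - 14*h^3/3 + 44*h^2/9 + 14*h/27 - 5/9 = (h - 3)*(h - 5/3)*(h - 1/3)*(h + 1/3)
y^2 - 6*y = y*(y - 6)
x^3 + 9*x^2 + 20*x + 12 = (x + 1)*(x + 2)*(x + 6)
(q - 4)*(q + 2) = q^2 - 2*q - 8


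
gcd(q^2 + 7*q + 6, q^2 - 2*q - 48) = q + 6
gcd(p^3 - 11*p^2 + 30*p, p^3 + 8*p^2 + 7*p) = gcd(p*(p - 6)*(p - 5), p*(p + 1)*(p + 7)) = p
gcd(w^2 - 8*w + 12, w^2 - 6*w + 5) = 1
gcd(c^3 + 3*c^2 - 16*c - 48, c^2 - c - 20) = c + 4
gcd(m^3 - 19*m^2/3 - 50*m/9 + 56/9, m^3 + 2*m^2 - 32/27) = m^2 + 2*m/3 - 8/9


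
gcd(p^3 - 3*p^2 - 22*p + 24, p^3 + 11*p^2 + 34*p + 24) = p + 4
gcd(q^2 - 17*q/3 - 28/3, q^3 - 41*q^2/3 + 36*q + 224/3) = q^2 - 17*q/3 - 28/3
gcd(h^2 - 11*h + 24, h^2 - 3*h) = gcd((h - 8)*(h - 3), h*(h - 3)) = h - 3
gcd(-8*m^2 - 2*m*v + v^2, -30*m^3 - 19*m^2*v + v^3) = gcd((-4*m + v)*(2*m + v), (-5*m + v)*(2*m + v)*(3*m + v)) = 2*m + v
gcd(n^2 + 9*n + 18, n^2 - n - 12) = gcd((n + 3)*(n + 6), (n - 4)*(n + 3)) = n + 3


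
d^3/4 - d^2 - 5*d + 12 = (d/4 + 1)*(d - 6)*(d - 2)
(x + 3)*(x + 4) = x^2 + 7*x + 12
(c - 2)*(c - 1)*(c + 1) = c^3 - 2*c^2 - c + 2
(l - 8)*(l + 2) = l^2 - 6*l - 16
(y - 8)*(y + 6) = y^2 - 2*y - 48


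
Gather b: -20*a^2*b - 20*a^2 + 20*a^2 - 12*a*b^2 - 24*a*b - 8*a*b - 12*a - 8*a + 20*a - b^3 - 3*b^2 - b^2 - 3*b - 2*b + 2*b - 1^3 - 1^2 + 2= -b^3 + b^2*(-12*a - 4) + b*(-20*a^2 - 32*a - 3)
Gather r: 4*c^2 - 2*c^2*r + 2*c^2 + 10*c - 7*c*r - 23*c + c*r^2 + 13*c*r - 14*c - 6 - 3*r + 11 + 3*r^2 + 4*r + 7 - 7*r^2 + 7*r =6*c^2 - 27*c + r^2*(c - 4) + r*(-2*c^2 + 6*c + 8) + 12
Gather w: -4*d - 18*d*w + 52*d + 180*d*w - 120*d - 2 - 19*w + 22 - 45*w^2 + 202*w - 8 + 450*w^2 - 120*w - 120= -72*d + 405*w^2 + w*(162*d + 63) - 108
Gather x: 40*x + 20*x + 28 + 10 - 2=60*x + 36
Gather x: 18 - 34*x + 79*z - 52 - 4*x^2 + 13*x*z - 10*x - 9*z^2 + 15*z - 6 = -4*x^2 + x*(13*z - 44) - 9*z^2 + 94*z - 40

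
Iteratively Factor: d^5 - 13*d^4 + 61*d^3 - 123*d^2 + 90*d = (d - 3)*(d^4 - 10*d^3 + 31*d^2 - 30*d) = (d - 3)^2*(d^3 - 7*d^2 + 10*d) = d*(d - 3)^2*(d^2 - 7*d + 10) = d*(d - 5)*(d - 3)^2*(d - 2)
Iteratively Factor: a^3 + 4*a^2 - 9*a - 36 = (a + 4)*(a^2 - 9) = (a + 3)*(a + 4)*(a - 3)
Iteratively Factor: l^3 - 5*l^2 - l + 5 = (l - 1)*(l^2 - 4*l - 5) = (l - 5)*(l - 1)*(l + 1)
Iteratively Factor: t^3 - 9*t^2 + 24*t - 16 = (t - 4)*(t^2 - 5*t + 4) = (t - 4)^2*(t - 1)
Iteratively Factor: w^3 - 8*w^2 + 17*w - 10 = (w - 1)*(w^2 - 7*w + 10) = (w - 5)*(w - 1)*(w - 2)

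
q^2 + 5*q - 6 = (q - 1)*(q + 6)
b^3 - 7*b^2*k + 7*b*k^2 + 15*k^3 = (b - 5*k)*(b - 3*k)*(b + k)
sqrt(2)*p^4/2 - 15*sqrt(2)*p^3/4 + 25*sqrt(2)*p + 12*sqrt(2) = (p - 6)*(p - 4)*(p + 1/2)*(sqrt(2)*p/2 + sqrt(2))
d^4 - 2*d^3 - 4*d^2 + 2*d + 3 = (d - 3)*(d - 1)*(d + 1)^2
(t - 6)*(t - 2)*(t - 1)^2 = t^4 - 10*t^3 + 29*t^2 - 32*t + 12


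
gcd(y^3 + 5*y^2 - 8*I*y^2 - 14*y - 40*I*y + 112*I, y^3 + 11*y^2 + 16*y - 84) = y^2 + 5*y - 14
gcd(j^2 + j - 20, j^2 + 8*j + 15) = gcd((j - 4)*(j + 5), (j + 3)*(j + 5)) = j + 5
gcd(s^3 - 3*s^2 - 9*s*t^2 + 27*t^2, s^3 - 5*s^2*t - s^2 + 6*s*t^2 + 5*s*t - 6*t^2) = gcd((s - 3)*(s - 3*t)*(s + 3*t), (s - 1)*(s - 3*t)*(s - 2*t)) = s - 3*t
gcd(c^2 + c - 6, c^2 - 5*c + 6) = c - 2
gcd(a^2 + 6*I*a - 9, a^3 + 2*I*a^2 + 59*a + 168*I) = a + 3*I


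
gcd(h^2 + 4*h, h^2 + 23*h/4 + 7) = h + 4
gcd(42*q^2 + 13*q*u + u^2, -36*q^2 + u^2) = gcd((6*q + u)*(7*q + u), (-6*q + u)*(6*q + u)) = 6*q + u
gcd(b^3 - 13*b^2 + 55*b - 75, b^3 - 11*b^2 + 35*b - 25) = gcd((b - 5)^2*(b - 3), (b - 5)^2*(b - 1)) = b^2 - 10*b + 25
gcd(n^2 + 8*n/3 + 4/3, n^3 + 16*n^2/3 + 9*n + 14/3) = n + 2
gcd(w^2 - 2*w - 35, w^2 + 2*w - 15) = w + 5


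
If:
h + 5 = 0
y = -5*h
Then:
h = -5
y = 25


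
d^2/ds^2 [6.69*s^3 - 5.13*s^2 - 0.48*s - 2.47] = 40.14*s - 10.26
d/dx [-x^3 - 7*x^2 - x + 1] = -3*x^2 - 14*x - 1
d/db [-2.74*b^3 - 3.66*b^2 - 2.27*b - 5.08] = -8.22*b^2 - 7.32*b - 2.27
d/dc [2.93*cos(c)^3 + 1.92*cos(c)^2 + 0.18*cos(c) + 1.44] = (8.79*sin(c)^2 - 3.84*cos(c) - 8.97)*sin(c)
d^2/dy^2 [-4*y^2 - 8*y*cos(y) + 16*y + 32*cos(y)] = 8*y*cos(y) + 16*sin(y) - 32*cos(y) - 8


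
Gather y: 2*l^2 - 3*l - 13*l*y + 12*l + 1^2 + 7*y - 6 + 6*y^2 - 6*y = 2*l^2 + 9*l + 6*y^2 + y*(1 - 13*l) - 5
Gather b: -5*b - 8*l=-5*b - 8*l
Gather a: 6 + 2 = 8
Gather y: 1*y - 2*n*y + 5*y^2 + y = 5*y^2 + y*(2 - 2*n)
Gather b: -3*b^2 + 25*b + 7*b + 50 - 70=-3*b^2 + 32*b - 20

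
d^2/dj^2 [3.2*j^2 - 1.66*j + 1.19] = 6.40000000000000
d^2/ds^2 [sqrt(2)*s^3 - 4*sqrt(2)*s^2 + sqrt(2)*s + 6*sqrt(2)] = sqrt(2)*(6*s - 8)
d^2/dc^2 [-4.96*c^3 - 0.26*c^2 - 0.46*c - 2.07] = -29.76*c - 0.52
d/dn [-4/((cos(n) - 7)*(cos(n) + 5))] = 8*(1 - cos(n))*sin(n)/((cos(n) - 7)^2*(cos(n) + 5)^2)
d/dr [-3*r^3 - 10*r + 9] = -9*r^2 - 10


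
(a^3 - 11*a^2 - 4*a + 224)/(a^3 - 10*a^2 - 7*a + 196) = (a - 8)/(a - 7)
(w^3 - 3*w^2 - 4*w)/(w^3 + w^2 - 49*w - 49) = w*(w - 4)/(w^2 - 49)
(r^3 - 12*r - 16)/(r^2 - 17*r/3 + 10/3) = 3*(r^3 - 12*r - 16)/(3*r^2 - 17*r + 10)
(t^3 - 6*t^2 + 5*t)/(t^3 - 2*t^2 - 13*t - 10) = t*(t - 1)/(t^2 + 3*t + 2)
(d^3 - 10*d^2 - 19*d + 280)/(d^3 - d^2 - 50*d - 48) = (d^2 - 2*d - 35)/(d^2 + 7*d + 6)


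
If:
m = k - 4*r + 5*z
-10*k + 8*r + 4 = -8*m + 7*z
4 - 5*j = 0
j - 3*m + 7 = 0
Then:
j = 4/5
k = 3*z/8 + 49/20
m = 13/5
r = 43*z/32 - 3/80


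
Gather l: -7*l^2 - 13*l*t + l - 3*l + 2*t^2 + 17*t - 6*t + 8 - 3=-7*l^2 + l*(-13*t - 2) + 2*t^2 + 11*t + 5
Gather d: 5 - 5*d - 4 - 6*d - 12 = -11*d - 11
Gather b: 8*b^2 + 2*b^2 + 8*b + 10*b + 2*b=10*b^2 + 20*b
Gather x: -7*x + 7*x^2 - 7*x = 7*x^2 - 14*x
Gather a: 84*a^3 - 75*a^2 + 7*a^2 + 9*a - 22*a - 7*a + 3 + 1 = 84*a^3 - 68*a^2 - 20*a + 4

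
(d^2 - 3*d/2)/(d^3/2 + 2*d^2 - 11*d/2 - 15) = d*(2*d - 3)/(d^3 + 4*d^2 - 11*d - 30)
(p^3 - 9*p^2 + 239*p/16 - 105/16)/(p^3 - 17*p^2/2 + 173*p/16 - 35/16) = (4*p - 3)/(4*p - 1)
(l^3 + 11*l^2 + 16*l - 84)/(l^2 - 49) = (l^2 + 4*l - 12)/(l - 7)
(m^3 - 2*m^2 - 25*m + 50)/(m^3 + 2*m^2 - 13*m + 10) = (m - 5)/(m - 1)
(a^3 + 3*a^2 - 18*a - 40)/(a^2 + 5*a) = a - 2 - 8/a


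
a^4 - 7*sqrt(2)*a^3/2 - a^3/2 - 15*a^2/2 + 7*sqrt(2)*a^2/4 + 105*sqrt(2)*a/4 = a*(a - 3)*(a + 5/2)*(a - 7*sqrt(2)/2)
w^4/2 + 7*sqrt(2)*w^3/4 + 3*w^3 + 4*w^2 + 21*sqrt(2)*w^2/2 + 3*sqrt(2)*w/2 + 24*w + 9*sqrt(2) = (w/2 + sqrt(2)/2)*(w + 6)*(w + sqrt(2))*(w + 3*sqrt(2)/2)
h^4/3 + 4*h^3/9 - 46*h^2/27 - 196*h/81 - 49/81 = (h/3 + 1/3)*(h - 7/3)*(h + 1/3)*(h + 7/3)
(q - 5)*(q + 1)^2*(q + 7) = q^4 + 4*q^3 - 30*q^2 - 68*q - 35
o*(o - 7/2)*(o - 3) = o^3 - 13*o^2/2 + 21*o/2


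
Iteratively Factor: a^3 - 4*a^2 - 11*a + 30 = (a - 5)*(a^2 + a - 6) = (a - 5)*(a + 3)*(a - 2)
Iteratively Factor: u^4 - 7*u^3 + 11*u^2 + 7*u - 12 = (u - 4)*(u^3 - 3*u^2 - u + 3) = (u - 4)*(u - 1)*(u^2 - 2*u - 3) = (u - 4)*(u - 3)*(u - 1)*(u + 1)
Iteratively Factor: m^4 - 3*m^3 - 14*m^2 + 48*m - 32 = (m + 4)*(m^3 - 7*m^2 + 14*m - 8) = (m - 2)*(m + 4)*(m^2 - 5*m + 4) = (m - 2)*(m - 1)*(m + 4)*(m - 4)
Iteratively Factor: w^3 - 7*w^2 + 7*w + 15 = (w + 1)*(w^2 - 8*w + 15) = (w - 5)*(w + 1)*(w - 3)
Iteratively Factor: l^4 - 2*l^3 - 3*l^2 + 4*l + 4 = (l + 1)*(l^3 - 3*l^2 + 4) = (l - 2)*(l + 1)*(l^2 - l - 2) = (l - 2)*(l + 1)^2*(l - 2)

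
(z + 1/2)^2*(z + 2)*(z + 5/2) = z^4 + 11*z^3/2 + 39*z^2/4 + 49*z/8 + 5/4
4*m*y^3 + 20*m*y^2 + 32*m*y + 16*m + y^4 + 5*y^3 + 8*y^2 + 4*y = (4*m + y)*(y + 1)*(y + 2)^2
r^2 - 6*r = r*(r - 6)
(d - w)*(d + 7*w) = d^2 + 6*d*w - 7*w^2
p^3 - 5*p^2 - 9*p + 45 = (p - 5)*(p - 3)*(p + 3)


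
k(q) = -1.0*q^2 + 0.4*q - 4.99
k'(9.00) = -17.60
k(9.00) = -82.39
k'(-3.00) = 6.40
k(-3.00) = -15.19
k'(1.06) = -1.72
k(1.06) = -5.69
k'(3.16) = -5.92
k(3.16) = -13.71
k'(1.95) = -3.50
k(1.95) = -8.01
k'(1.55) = -2.70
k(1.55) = -6.77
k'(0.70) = -1.00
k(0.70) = -5.20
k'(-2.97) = 6.34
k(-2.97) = -15.00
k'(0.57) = -0.74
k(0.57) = -5.09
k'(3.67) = -6.94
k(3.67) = -16.99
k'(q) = 0.4 - 2.0*q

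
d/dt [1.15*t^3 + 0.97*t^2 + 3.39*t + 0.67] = 3.45*t^2 + 1.94*t + 3.39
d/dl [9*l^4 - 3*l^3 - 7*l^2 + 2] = l*(36*l^2 - 9*l - 14)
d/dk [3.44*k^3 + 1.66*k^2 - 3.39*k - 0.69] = 10.32*k^2 + 3.32*k - 3.39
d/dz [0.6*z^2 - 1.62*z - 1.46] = 1.2*z - 1.62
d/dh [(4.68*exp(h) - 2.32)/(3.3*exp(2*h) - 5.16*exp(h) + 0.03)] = (-15.444*exp(2*h) + 15.312*exp(h) - 11.8308)*exp(h)/(10.89*exp(4*h) - 34.056*exp(3*h) + 26.8236*exp(2*h) - 0.3096*exp(h) + 0.0009)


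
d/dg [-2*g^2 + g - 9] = 1 - 4*g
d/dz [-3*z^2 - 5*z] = -6*z - 5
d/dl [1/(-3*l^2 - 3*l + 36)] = (2*l + 1)/(3*(l^2 + l - 12)^2)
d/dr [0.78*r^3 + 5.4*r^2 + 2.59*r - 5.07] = 2.34*r^2 + 10.8*r + 2.59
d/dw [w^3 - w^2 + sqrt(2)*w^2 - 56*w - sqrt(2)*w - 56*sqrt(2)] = 3*w^2 - 2*w + 2*sqrt(2)*w - 56 - sqrt(2)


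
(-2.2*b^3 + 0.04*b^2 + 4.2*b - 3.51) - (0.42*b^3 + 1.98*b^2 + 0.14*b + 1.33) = -2.62*b^3 - 1.94*b^2 + 4.06*b - 4.84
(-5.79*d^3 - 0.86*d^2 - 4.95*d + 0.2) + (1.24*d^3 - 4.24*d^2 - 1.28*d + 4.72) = -4.55*d^3 - 5.1*d^2 - 6.23*d + 4.92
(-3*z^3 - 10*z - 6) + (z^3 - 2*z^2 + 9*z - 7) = -2*z^3 - 2*z^2 - z - 13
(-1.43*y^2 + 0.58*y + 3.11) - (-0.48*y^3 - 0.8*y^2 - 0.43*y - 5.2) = 0.48*y^3 - 0.63*y^2 + 1.01*y + 8.31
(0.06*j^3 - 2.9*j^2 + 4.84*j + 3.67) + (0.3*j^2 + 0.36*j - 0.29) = 0.06*j^3 - 2.6*j^2 + 5.2*j + 3.38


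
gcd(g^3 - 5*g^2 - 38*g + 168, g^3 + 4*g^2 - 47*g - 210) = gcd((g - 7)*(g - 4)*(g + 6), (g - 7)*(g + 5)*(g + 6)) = g^2 - g - 42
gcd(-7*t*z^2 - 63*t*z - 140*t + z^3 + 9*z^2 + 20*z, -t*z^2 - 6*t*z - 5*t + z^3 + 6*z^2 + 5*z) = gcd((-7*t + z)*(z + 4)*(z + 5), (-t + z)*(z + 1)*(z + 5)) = z + 5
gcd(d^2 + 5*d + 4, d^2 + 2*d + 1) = d + 1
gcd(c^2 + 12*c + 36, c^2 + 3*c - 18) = c + 6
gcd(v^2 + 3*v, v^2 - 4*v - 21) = v + 3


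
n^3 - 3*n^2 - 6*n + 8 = (n - 4)*(n - 1)*(n + 2)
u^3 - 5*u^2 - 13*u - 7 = (u - 7)*(u + 1)^2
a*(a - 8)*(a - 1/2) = a^3 - 17*a^2/2 + 4*a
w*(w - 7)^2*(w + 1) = w^4 - 13*w^3 + 35*w^2 + 49*w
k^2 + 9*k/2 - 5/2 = (k - 1/2)*(k + 5)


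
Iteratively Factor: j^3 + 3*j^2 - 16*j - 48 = (j + 3)*(j^2 - 16) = (j - 4)*(j + 3)*(j + 4)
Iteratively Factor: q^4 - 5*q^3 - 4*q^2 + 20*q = (q + 2)*(q^3 - 7*q^2 + 10*q) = q*(q + 2)*(q^2 - 7*q + 10) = q*(q - 5)*(q + 2)*(q - 2)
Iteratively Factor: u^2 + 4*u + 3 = (u + 3)*(u + 1)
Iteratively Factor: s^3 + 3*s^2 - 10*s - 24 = (s + 2)*(s^2 + s - 12) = (s - 3)*(s + 2)*(s + 4)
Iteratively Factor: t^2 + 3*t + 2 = (t + 1)*(t + 2)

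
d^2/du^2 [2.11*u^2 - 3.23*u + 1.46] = 4.22000000000000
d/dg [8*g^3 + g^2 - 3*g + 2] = 24*g^2 + 2*g - 3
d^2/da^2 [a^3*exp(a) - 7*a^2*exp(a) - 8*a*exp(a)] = (a^3 - a^2 - 30*a - 30)*exp(a)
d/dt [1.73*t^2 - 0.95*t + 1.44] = 3.46*t - 0.95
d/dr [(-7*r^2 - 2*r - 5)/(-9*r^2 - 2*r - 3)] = 4*(-r^2 - 12*r - 1)/(81*r^4 + 36*r^3 + 58*r^2 + 12*r + 9)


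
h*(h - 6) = h^2 - 6*h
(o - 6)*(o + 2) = o^2 - 4*o - 12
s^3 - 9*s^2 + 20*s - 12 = (s - 6)*(s - 2)*(s - 1)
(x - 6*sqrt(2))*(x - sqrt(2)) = x^2 - 7*sqrt(2)*x + 12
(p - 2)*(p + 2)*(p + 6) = p^3 + 6*p^2 - 4*p - 24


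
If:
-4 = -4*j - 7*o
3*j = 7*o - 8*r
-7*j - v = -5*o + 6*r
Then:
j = -28*v/129 - 4/129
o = 16*v/129 + 76/129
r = 49*v/258 + 68/129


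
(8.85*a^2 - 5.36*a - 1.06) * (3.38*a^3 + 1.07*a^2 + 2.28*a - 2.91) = 29.913*a^5 - 8.6473*a^4 + 10.86*a^3 - 39.1085*a^2 + 13.1808*a + 3.0846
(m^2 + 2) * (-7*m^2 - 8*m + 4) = -7*m^4 - 8*m^3 - 10*m^2 - 16*m + 8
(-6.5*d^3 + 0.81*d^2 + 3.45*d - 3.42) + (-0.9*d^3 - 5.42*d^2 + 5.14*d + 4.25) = -7.4*d^3 - 4.61*d^2 + 8.59*d + 0.83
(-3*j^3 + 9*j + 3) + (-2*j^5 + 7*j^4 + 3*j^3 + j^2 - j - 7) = -2*j^5 + 7*j^4 + j^2 + 8*j - 4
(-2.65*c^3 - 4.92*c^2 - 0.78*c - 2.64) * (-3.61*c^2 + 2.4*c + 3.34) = 9.5665*c^5 + 11.4012*c^4 - 17.8432*c^3 - 8.7744*c^2 - 8.9412*c - 8.8176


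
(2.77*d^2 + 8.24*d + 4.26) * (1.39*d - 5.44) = 3.8503*d^3 - 3.6152*d^2 - 38.9042*d - 23.1744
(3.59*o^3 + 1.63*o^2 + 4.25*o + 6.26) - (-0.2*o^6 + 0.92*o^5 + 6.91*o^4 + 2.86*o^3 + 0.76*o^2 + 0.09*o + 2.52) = 0.2*o^6 - 0.92*o^5 - 6.91*o^4 + 0.73*o^3 + 0.87*o^2 + 4.16*o + 3.74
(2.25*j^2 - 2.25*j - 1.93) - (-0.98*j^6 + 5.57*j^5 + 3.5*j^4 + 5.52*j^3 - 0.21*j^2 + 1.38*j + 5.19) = 0.98*j^6 - 5.57*j^5 - 3.5*j^4 - 5.52*j^3 + 2.46*j^2 - 3.63*j - 7.12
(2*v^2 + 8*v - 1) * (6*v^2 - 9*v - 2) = 12*v^4 + 30*v^3 - 82*v^2 - 7*v + 2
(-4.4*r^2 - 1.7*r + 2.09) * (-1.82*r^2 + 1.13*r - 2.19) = 8.008*r^4 - 1.878*r^3 + 3.9112*r^2 + 6.0847*r - 4.5771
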